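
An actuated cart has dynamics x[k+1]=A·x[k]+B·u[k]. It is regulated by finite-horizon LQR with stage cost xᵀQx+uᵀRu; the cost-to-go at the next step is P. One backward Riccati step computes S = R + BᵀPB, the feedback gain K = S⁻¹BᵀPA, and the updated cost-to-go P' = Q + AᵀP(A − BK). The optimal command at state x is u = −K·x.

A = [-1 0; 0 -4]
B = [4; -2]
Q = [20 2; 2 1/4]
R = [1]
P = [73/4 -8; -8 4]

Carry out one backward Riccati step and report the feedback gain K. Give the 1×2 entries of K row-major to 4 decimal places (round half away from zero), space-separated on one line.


-0.2037 0.3661

BᵀP = [89.0000 -40.0000]
S = R + BᵀPB = [1] + [436.0000] = [437.0000]
BᵀPA = [-89.0000 160.0000]
K = S⁻¹·BᵀPA = [-0.2037 0.3661]
A−BK = [-0.1854 -1.4645; -0.4073 -3.2677]
AᵀP(A−BK) = [0.1241 0.5858; 0.5858 5.4188]
P' = Q + AᵀP(A−BK) = [20.1241 2.5858; 2.5858 5.6688]
tr(P') = 25.7929


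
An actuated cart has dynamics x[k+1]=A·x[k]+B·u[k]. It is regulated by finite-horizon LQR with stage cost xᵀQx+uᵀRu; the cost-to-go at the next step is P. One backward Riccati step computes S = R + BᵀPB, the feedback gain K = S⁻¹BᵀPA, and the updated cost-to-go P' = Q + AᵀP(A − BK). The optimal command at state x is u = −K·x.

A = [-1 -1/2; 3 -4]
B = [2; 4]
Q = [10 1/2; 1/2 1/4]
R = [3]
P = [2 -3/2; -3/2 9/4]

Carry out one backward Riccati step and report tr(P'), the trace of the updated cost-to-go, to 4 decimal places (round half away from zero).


BᵀP = [-2.0000 6.0000]
S = R + BᵀPB = [3] + [20.0000] = [23.0000]
BᵀPA = [20.0000 -23.0000]
K = S⁻¹·BᵀPA = [0.8696 -1.0000]
A−BK = [-2.7391 1.5000; -0.4783 0.0000]
AᵀP(A−BK) = [13.8587 -9.7500; -9.7500 7.5000]
P' = Q + AᵀP(A−BK) = [23.8587 -9.2500; -9.2500 7.7500]
tr(P') = 31.6087

31.6087


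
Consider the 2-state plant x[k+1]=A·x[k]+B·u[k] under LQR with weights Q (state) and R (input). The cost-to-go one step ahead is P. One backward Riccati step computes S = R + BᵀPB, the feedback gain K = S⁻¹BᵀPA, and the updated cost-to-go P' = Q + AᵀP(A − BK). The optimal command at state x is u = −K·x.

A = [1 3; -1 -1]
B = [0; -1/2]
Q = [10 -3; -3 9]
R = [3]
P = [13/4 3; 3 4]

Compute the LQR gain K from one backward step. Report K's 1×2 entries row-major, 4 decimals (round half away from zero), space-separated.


BᵀP = [-1.5000 -2.0000]
S = R + BᵀPB = [3] + [1.0000] = [4.0000]
BᵀPA = [0.5000 -2.5000]
K = S⁻¹·BᵀPA = [0.1250 -0.6250]
A−BK = [1.0000 3.0000; -0.9375 -1.3125]
AᵀP(A−BK) = [1.1875 2.0625; 2.0625 13.6875]
P' = Q + AᵀP(A−BK) = [11.1875 -0.9375; -0.9375 22.6875]
tr(P') = 33.8750

0.1250 -0.6250


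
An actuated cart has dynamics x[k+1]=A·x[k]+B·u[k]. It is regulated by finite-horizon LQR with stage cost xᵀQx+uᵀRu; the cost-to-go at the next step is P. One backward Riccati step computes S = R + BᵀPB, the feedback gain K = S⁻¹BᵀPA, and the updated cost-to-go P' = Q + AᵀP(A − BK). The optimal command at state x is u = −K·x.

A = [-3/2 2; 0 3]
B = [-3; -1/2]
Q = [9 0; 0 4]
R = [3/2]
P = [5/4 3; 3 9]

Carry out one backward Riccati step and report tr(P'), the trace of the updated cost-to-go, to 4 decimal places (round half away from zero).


26.8535

BᵀP = [-5.2500 -13.5000]
S = R + BᵀPB = [3/2] + [22.5000] = [24.0000]
BᵀPA = [7.8750 -51.0000]
K = S⁻¹·BᵀPA = [0.3281 -2.1250]
A−BK = [-0.5156 -4.3750; 0.1641 1.9375]
AᵀP(A−BK) = [0.2285 -0.5156; -0.5156 13.6250]
P' = Q + AᵀP(A−BK) = [9.2285 -0.5156; -0.5156 17.6250]
tr(P') = 26.8535


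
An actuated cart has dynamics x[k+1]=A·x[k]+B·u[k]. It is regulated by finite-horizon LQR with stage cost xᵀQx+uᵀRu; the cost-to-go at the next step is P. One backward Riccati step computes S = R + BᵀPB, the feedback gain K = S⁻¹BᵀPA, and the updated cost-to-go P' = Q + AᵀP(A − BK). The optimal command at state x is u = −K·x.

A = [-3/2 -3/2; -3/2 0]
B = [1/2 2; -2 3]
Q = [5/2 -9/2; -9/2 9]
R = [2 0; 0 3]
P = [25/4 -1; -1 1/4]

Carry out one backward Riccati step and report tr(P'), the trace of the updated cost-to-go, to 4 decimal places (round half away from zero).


14.6153

BᵀP = [5.1250 -1.0000; 9.5000 -1.2500]
S = R + BᵀPB = [2 0; 0 3] + [4.5625 7.2500; 7.2500 15.2500] = [6.5625 7.2500; 7.2500 18.2500]
BᵀPA = [-6.1875 -7.6875; -12.3750 -14.2500]
K = S⁻¹·BᵀPA = [-0.3453 -0.5503; -0.5409 -0.5622]
A−BK = [-0.2455 -0.1004; -0.5678 0.5859]
AᵀP(A−BK) = [1.2948 1.4501; 1.4501 1.8205]
P' = Q + AᵀP(A−BK) = [3.7948 -3.0499; -3.0499 10.8205]
tr(P') = 14.6153


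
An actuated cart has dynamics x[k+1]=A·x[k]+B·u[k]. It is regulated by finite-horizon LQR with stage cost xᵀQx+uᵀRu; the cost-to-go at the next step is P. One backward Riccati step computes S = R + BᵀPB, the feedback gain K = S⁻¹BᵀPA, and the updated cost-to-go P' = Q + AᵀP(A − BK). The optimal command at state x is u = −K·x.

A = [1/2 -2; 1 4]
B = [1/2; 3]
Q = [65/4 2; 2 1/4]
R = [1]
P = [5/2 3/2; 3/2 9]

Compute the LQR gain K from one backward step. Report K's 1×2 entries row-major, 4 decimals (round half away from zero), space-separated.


BᵀP = [5.7500 27.7500]
S = R + BᵀPB = [1] + [86.1250] = [87.1250]
BᵀPA = [30.6250 99.5000]
K = S⁻¹·BᵀPA = [0.3515 1.1420]
A−BK = [0.3242 -2.5710; -0.0545 0.5739]
AᵀP(A−BK) = [0.3601 -1.4749; -1.4749 16.3673]
P' = Q + AᵀP(A−BK) = [16.6101 0.5251; 0.5251 16.6173]
tr(P') = 33.2274

0.3515 1.1420


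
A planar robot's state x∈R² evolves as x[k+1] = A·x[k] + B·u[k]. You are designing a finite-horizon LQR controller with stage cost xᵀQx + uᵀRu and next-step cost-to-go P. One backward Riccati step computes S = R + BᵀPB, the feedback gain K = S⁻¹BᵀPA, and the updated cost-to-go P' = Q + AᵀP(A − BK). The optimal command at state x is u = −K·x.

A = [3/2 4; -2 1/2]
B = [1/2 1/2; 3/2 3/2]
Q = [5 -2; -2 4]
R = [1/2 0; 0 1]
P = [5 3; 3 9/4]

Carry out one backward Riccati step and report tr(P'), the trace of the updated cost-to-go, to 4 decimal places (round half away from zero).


20.6421

BᵀP = [7.0000 4.8750; 7.0000 4.8750]
S = R + BᵀPB = [1/2 0; 0 1] + [10.8125 10.8125; 10.8125 10.8125] = [11.3125 10.8125; 10.8125 11.8125]
BᵀPA = [0.7500 30.4375; 0.7500 30.4375]
K = S⁻¹·BᵀPA = [0.0449 1.8206; 0.0224 0.9103]
A−BK = [1.4664 2.6346; -2.1009 -3.5963]
AᵀP(A−BK) = [2.1995 3.9519; 3.9519 9.4425]
P' = Q + AᵀP(A−BK) = [7.1995 1.9519; 1.9519 13.4425]
tr(P') = 20.6421


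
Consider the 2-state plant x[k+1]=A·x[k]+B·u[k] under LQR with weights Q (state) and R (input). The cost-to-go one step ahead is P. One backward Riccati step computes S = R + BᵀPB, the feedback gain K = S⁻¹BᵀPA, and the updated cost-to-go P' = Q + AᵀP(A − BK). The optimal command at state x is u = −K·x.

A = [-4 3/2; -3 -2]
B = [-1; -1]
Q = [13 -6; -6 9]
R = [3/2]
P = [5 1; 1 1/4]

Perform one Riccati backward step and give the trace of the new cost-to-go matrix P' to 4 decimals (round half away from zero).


41.6643

BᵀP = [-6.0000 -1.2500]
S = R + BᵀPB = [3/2] + [7.2500] = [8.7500]
BᵀPA = [27.7500 -6.5000]
K = S⁻¹·BᵀPA = [3.1714 -0.7429]
A−BK = [-0.8286 0.7571; 0.1714 -2.7429]
AᵀP(A−BK) = [18.2429 -4.3857; -4.3857 1.4214]
P' = Q + AᵀP(A−BK) = [31.2429 -10.3857; -10.3857 10.4214]
tr(P') = 41.6643


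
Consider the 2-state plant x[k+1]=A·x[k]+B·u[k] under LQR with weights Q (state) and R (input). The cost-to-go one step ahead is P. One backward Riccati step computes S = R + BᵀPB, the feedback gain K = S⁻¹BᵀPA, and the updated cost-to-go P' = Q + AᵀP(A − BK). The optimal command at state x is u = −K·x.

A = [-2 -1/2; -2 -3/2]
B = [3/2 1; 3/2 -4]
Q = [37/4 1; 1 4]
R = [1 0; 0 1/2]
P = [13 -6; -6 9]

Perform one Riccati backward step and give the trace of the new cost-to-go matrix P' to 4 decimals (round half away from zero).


15.1797

BᵀP = [10.5000 4.5000; 37.0000 -42.0000]
S = R + BᵀPB = [1 0; 0 1/2] + [22.5000 -7.5000; -7.5000 205.0000] = [23.5000 -7.5000; -7.5000 205.5000]
BᵀPA = [-30.0000 -12.0000; 10.0000 44.5000]
K = S⁻¹·BᵀPA = [-1.2759 -0.4467; 0.0021 0.2002]
A−BK = [-0.0882 -0.0301; -0.0777 -0.0289]
AᵀP(A−BK) = [1.7012 0.5956; 0.5956 0.2285]
P' = Q + AᵀP(A−BK) = [10.9512 1.5956; 1.5956 4.2285]
tr(P') = 15.1797


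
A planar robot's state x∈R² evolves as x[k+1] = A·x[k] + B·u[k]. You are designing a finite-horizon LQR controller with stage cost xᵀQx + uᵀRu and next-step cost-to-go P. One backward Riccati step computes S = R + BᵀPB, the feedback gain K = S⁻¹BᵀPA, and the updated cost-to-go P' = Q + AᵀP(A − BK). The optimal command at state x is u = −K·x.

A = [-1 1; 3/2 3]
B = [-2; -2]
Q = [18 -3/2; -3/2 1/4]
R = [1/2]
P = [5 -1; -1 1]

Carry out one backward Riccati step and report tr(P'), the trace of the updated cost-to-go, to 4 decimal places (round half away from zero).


BᵀP = [-8.0000 0.0000]
S = R + BᵀPB = [1/2] + [16.0000] = [16.5000]
BᵀPA = [8.0000 -8.0000]
K = S⁻¹·BᵀPA = [0.4848 -0.4848]
A−BK = [-0.0303 0.0303; 2.4697 2.0303]
AᵀP(A−BK) = [6.3712 4.8788; 4.8788 4.1212]
P' = Q + AᵀP(A−BK) = [24.3712 3.3788; 3.3788 4.3712]
tr(P') = 28.7424

28.7424


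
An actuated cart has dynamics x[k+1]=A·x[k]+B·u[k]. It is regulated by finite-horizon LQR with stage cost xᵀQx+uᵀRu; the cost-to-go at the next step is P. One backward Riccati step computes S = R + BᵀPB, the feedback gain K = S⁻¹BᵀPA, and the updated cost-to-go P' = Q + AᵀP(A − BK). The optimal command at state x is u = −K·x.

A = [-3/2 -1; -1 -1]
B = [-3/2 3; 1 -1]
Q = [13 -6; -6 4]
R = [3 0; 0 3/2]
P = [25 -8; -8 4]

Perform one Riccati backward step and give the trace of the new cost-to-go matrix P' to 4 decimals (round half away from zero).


BᵀP = [-45.5000 16.0000; 83.0000 -28.0000]
S = R + BᵀPB = [3 0; 0 3/2] + [84.2500 -152.5000; -152.5000 277.0000] = [87.2500 -152.5000; -152.5000 278.5000]
BᵀPA = [52.2500 29.5000; -96.5000 -55.0000]
K = S⁻¹·BᵀPA = [-0.1579 -0.1647; -0.4329 -0.2877]
A−BK = [-0.4380 -0.3840; -1.2751 -1.1230]
AᵀP(A−BK) = [2.7195 2.3452; 2.3452 2.0367]
P' = Q + AᵀP(A−BK) = [15.7195 -3.6548; -3.6548 6.0367]
tr(P') = 21.7562

21.7562


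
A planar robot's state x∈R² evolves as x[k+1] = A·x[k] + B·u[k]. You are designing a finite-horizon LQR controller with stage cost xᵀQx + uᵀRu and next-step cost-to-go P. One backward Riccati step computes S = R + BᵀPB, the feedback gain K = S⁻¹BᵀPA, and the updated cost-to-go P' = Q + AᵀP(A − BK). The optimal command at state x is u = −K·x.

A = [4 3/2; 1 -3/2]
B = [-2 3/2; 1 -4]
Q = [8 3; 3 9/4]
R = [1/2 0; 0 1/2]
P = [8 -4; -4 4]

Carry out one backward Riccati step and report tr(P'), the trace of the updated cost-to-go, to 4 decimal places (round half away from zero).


14.0359

BᵀP = [-20.0000 12.0000; 28.0000 -22.0000]
S = R + BᵀPB = [1/2 0; 0 1/2] + [52.0000 -78.0000; -78.0000 130.0000] = [52.5000 -78.0000; -78.0000 130.5000]
BᵀPA = [-68.0000 -48.0000; 90.0000 75.0000]
K = S⁻¹·BᵀPA = [-2.4164 -0.5396; -0.7546 0.2522]
A−BK = [0.2991 0.0425; 0.3978 0.0484]
AᵀP(A−BK) = [3.6012 0.6100; 0.6100 0.1848]
P' = Q + AᵀP(A−BK) = [11.6012 3.6100; 3.6100 2.4348]
tr(P') = 14.0359


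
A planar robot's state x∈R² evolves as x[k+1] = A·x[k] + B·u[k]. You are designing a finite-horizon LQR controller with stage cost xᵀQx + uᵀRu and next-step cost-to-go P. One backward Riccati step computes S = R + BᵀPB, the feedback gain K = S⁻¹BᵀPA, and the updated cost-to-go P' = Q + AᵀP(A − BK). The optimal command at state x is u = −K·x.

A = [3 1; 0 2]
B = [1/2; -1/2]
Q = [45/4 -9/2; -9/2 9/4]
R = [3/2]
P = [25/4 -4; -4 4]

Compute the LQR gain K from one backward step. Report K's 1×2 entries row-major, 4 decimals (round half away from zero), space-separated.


2.5361 -0.4742

BᵀP = [5.1250 -4.0000]
S = R + BᵀPB = [3/2] + [4.5625] = [6.0625]
BᵀPA = [15.3750 -2.8750]
K = S⁻¹·BᵀPA = [2.5361 -0.4742]
A−BK = [1.7320 1.2371; 1.2680 1.7629]
AᵀP(A−BK) = [17.2577 2.0412; 2.0412 4.8866]
P' = Q + AᵀP(A−BK) = [28.5077 -2.4588; -2.4588 7.1366]
tr(P') = 35.6443


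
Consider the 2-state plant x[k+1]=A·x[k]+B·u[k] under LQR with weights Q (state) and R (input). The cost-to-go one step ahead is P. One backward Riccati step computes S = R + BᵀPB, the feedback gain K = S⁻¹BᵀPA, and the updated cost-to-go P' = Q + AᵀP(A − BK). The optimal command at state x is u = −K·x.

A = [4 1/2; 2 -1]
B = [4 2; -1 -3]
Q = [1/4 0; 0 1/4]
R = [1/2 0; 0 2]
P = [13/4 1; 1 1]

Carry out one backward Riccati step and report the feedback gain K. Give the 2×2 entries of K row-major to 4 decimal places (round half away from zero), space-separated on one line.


BᵀP = [12.0000 3.0000; 3.5000 -1.0000]
S = R + BᵀPB = [1/2 0; 0 2] + [45.0000 15.0000; 15.0000 10.0000] = [45.5000 15.0000; 15.0000 12.0000]
BᵀPA = [54.0000 3.0000; 12.0000 2.7500]
K = S⁻¹·BᵀPA = [1.4579 -0.0164; -0.8224 0.2496]
A−BK = [-0.1869 0.0662; 0.9907 -0.2675]
AᵀP(A−BK) = [3.1402 -0.6121; -0.6121 0.1751]
P' = Q + AᵀP(A−BK) = [3.3902 -0.6121; -0.6121 0.4251]
tr(P') = 3.8153

1.4579 -0.0164 -0.8224 0.2496


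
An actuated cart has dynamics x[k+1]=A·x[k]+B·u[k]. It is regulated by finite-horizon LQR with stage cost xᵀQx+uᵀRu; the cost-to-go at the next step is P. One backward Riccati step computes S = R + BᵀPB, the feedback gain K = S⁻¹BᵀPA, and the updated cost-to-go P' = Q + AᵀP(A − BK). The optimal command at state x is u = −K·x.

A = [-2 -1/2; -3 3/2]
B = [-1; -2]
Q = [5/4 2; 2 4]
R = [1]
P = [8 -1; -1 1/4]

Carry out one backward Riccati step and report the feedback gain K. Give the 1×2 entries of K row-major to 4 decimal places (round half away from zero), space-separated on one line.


1.7500 0.6250

BᵀP = [-6.0000 0.5000]
S = R + BᵀPB = [1] + [5.0000] = [6.0000]
BᵀPA = [10.5000 3.7500]
K = S⁻¹·BᵀPA = [1.7500 0.6250]
A−BK = [-0.2500 0.1250; 0.5000 2.7500]
AᵀP(A−BK) = [3.8750 1.8125; 1.8125 1.7188]
P' = Q + AᵀP(A−BK) = [5.1250 3.8125; 3.8125 5.7188]
tr(P') = 10.8438


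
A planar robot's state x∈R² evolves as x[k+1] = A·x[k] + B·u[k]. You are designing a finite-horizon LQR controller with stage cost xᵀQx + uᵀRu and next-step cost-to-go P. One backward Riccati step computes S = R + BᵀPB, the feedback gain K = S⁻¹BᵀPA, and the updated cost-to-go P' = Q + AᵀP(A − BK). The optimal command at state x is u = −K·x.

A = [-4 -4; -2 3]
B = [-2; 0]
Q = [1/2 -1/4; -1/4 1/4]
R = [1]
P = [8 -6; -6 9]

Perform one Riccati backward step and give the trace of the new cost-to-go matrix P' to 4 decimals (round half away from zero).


70.2348

BᵀP = [-16.0000 12.0000]
S = R + BᵀPB = [1] + [32.0000] = [33.0000]
BᵀPA = [40.0000 100.0000]
K = S⁻¹·BᵀPA = [1.2121 3.0303]
A−BK = [-1.5758 2.0606; -2.0000 3.0000]
AᵀP(A−BK) = [19.5152 -23.2121; -23.2121 49.9697]
P' = Q + AᵀP(A−BK) = [20.0152 -23.4621; -23.4621 50.2197]
tr(P') = 70.2348


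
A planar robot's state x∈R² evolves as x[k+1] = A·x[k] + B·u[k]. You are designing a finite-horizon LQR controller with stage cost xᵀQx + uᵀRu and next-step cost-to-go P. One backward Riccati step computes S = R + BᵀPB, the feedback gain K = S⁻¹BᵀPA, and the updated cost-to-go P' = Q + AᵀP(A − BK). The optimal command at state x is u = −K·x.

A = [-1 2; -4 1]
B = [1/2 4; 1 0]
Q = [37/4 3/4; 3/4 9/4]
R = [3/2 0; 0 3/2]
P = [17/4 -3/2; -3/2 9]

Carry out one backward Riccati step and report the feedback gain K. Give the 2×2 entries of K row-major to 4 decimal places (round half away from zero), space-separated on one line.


-3.3970 0.8516 0.2229 0.3722

BᵀP = [0.6250 8.2500; 17.0000 -6.0000]
S = R + BᵀPB = [3/2 0; 0 3/2] + [8.5625 2.5000; 2.5000 68.0000] = [10.0625 2.5000; 2.5000 69.5000]
BᵀPA = [-33.6250 9.5000; 7.0000 28.0000]
K = S⁻¹·BᵀPA = [-3.3970 0.8516; 0.2229 0.3722]
A−BK = [-0.1932 0.0852; -0.6030 0.1484]
AᵀP(A−BK) = [20.4656 -4.9701; -4.9701 1.4868]
P' = Q + AᵀP(A−BK) = [29.7156 -4.2201; -4.2201 3.7368]
tr(P') = 33.4524


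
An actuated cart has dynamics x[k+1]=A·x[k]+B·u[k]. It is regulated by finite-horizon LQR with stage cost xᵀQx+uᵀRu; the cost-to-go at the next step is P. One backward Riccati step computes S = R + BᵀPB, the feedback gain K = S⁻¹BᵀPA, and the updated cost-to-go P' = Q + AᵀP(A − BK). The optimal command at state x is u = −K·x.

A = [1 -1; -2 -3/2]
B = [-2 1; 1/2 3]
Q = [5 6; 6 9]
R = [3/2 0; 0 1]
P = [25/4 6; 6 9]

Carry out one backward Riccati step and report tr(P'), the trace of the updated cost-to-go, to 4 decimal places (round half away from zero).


BᵀP = [-9.5000 -7.5000; 24.2500 33.0000]
S = R + BᵀPB = [3/2 0; 0 1] + [15.2500 -32.0000; -32.0000 123.2500] = [16.7500 -32.0000; -32.0000 124.2500]
BᵀPA = [5.5000 20.7500; -41.7500 -73.7500]
K = S⁻¹·BᵀPA = [-0.6173 0.2064; -0.4950 -0.5404]
A−BK = [0.2604 -0.0468; -0.2063 0.0180]
AᵀP(A−BK) = [0.9788 0.0529; 0.0529 0.3624]
P' = Q + AᵀP(A−BK) = [5.9788 6.0529; 6.0529 9.3624]
tr(P') = 15.3413

15.3413


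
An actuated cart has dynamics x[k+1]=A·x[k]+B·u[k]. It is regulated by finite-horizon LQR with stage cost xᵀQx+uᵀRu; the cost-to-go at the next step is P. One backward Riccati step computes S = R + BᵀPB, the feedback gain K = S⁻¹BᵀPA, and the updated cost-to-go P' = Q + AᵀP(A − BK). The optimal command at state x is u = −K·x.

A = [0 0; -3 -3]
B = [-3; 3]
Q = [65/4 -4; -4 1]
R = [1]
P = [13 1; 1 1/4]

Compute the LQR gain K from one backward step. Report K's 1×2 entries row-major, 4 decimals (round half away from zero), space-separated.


BᵀP = [-36.0000 -2.2500]
S = R + BᵀPB = [1] + [101.2500] = [102.2500]
BᵀPA = [6.7500 6.7500]
K = S⁻¹·BᵀPA = [0.0660 0.0660]
A−BK = [0.1980 0.1980; -3.1980 -3.1980]
AᵀP(A−BK) = [1.8044 1.8044; 1.8044 1.8044]
P' = Q + AᵀP(A−BK) = [18.0544 -2.1956; -2.1956 2.8044]
tr(P') = 20.8588

0.0660 0.0660


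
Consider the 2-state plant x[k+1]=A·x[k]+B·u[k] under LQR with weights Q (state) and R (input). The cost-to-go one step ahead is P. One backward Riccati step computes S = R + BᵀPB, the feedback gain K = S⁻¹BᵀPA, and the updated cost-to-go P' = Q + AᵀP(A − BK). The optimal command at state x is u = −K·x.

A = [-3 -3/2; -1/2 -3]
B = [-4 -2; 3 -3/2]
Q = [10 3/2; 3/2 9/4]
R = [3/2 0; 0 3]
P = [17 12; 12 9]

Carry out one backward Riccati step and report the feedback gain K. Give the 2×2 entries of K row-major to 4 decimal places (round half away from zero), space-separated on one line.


0.4018 -0.0415 0.8354 1.1912

BᵀP = [-32.0000 -21.0000; -52.0000 -37.5000]
S = R + BᵀPB = [3/2 0; 0 3] + [65.0000 95.5000; 95.5000 160.2500] = [66.5000 95.5000; 95.5000 163.2500]
BᵀPA = [106.5000 111.0000; 174.7500 190.5000]
K = S⁻¹·BᵀPA = [0.4018 -0.0415; 0.8354 1.1912]
A−BK = [0.2780 0.7165; -0.4524 -1.0888]
AᵀP(A−BK) = [2.4731 3.2576; 3.2576 4.9331]
P' = Q + AᵀP(A−BK) = [12.4731 4.7576; 4.7576 7.1831]
tr(P') = 19.6562


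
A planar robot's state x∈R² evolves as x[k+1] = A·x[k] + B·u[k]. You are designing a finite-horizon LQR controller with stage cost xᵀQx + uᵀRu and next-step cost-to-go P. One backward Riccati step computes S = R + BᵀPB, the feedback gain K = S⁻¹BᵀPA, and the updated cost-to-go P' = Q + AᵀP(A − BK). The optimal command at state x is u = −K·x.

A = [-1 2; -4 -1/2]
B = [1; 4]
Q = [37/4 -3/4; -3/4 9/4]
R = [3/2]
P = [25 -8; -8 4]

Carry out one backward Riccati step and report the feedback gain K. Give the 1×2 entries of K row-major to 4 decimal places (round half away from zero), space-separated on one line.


BᵀP = [-7.0000 8.0000]
S = R + BᵀPB = [3/2] + [25.0000] = [26.5000]
BᵀPA = [-25.0000 -18.0000]
K = S⁻¹·BᵀPA = [-0.9434 -0.6792]
A−BK = [-0.0566 2.6792; -0.2264 2.2170]
AᵀP(A−BK) = [1.4151 1.0189; 1.0189 104.7736]
P' = Q + AᵀP(A−BK) = [10.6651 0.2689; 0.2689 107.0236]
tr(P') = 117.6887

-0.9434 -0.6792


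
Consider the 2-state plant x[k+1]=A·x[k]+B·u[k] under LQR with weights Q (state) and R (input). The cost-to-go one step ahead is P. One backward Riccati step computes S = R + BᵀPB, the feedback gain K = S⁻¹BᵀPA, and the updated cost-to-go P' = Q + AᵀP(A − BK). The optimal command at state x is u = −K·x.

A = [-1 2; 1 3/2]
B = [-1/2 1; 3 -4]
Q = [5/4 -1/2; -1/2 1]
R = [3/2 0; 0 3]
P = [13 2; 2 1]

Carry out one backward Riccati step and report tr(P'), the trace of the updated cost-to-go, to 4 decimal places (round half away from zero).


BᵀP = [-0.5000 2.0000; 5.0000 -2.0000]
S = R + BᵀPB = [3/2 0; 0 3] + [6.2500 -8.5000; -8.5000 13.0000] = [7.7500 -8.5000; -8.5000 16.0000]
BᵀPA = [2.5000 2.0000; -7.0000 7.0000]
K = S⁻¹·BᵀPA = [-0.3768 1.7681; -0.6377 1.3768]
A−BK = [-0.5507 1.5072; -0.4203 1.7029]
AᵀP(A−BK) = [6.4783 -18.2826; -18.2826 53.0761]
P' = Q + AᵀP(A−BK) = [7.7283 -18.7826; -18.7826 54.0761]
tr(P') = 61.8043

61.8043


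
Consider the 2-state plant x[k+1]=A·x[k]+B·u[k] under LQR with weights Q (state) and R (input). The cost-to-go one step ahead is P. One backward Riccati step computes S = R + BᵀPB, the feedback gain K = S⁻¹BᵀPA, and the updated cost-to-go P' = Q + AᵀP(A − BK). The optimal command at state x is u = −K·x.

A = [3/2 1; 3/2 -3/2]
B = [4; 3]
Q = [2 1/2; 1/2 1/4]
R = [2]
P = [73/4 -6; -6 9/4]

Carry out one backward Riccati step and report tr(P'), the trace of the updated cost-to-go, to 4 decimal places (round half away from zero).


5.4355

BᵀP = [55.0000 -17.2500]
S = R + BᵀPB = [2] + [168.2500] = [170.2500]
BᵀPA = [56.6250 80.8750]
K = S⁻¹·BᵀPA = [0.3326 0.4750]
A−BK = [0.1696 -0.9001; 0.5022 -2.9251]
AᵀP(A−BK) = [0.2916 -0.0865; -0.0865 2.8939]
P' = Q + AᵀP(A−BK) = [2.2916 0.4135; 0.4135 3.1439]
tr(P') = 5.4355


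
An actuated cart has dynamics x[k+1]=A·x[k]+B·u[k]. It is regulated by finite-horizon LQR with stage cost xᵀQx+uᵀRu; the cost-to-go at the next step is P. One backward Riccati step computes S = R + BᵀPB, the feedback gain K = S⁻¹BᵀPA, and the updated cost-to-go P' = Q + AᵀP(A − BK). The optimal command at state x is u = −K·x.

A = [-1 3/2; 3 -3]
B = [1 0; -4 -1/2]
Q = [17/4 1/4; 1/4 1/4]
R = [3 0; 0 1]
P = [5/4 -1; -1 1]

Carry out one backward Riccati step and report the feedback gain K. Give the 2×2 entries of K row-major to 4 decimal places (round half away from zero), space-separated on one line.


-0.6989 0.7903 -0.2022 0.2194

BᵀP = [5.2500 -5.0000; 0.5000 -0.5000]
S = R + BᵀPB = [3 0; 0 1] + [25.2500 2.5000; 2.5000 0.2500] = [28.2500 2.5000; 2.5000 1.2500]
BᵀPA = [-20.2500 22.8750; -2.0000 2.2500]
K = S⁻¹·BᵀPA = [-0.6989 0.7903; -0.2022 0.2194]
A−BK = [-0.3011 0.7097; 0.1032 0.2710]
AᵀP(A−BK) = [1.6925 -1.9323; -1.9323 2.2403]
P' = Q + AᵀP(A−BK) = [5.9425 -1.6823; -1.6823 2.4903]
tr(P') = 8.4328


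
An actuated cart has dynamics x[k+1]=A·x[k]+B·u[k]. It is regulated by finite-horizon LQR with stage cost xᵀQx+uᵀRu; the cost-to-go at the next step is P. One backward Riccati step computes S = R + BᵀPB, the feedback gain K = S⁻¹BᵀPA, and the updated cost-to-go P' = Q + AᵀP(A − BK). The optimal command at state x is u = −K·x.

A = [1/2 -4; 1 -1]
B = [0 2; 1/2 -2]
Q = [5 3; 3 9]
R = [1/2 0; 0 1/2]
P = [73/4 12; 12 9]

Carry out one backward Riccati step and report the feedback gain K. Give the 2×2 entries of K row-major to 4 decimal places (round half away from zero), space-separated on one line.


2.2933 -7.7067 0.3978 -2.4356

BᵀP = [6.0000 4.5000; 12.5000 6.0000]
S = R + BᵀPB = [1/2 0; 0 1/2] + [2.2500 3.0000; 3.0000 13.0000] = [2.7500 3.0000; 3.0000 13.5000]
BᵀPA = [7.5000 -28.5000; 12.2500 -56.0000]
K = S⁻¹·BᵀPA = [2.2933 -7.7067; 0.3978 -2.4356]
A−BK = [-0.2956 0.8711; 0.6489 -2.0178]
AᵀP(A−BK) = [3.4897 -11.8644; -11.8644 40.9689]
P' = Q + AᵀP(A−BK) = [8.4897 -8.8644; -8.8644 49.9689]
tr(P') = 58.4586


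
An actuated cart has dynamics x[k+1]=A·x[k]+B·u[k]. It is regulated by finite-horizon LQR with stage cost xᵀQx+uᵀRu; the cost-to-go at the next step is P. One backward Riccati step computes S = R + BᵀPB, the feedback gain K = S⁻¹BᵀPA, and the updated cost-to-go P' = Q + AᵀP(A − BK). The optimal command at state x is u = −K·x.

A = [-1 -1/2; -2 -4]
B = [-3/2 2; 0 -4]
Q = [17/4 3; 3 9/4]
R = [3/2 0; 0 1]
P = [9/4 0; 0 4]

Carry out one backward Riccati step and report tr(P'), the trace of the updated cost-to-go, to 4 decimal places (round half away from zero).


BᵀP = [-3.3750 0.0000; 4.5000 -16.0000]
S = R + BᵀPB = [3/2 0; 0 1] + [5.0625 -6.7500; -6.7500 73.0000] = [6.5625 -6.7500; -6.7500 74.0000]
BᵀPA = [3.3750 1.6875; 27.5000 61.7500]
K = S⁻¹·BᵀPA = [0.9893 1.2309; 0.4619 0.9467]
A−BK = [-0.4397 -0.5471; -0.1525 -0.2130]
AᵀP(A−BK) = [2.2096 2.9352; 2.9352 4.0241]
P' = Q + AᵀP(A−BK) = [6.4596 5.9352; 5.9352 6.2741]
tr(P') = 12.7337

12.7337


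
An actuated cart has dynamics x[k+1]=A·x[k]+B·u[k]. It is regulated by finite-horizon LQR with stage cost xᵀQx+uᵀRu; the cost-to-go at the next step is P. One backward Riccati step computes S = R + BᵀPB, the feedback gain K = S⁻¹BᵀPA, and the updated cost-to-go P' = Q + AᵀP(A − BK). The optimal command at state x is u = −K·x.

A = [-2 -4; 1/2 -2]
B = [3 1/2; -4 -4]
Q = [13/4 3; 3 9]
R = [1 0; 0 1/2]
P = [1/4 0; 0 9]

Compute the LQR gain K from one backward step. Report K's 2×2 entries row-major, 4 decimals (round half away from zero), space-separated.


BᵀP = [0.7500 -36.0000; 0.1250 -36.0000]
S = R + BᵀPB = [1 0; 0 1/2] + [146.2500 144.3750; 144.3750 144.0625] = [147.2500 144.3750; 144.3750 144.5625]
BᵀPA = [-19.5000 69.0000; -18.2500 71.5000]
K = S⁻¹·BᵀPA = [-0.4159 -0.7861; 0.2891 1.2797]
A−BK = [-0.8968 -2.2815; -0.0071 -0.0257]
AᵀP(A−BK) = [0.4163 1.0251; 1.0251 2.7440]
P' = Q + AᵀP(A−BK) = [3.6663 4.0251; 4.0251 11.7440]
tr(P') = 15.4103

-0.4159 -0.7861 0.2891 1.2797


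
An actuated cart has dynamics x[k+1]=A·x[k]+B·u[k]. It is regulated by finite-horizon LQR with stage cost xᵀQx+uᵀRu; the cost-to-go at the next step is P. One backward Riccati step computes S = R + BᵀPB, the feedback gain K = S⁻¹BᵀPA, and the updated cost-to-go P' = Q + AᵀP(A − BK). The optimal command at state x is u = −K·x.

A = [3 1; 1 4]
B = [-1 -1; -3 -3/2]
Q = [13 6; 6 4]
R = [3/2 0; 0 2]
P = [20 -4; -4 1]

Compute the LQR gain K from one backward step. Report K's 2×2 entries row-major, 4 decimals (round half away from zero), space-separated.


BᵀP = [-8.0000 1.0000; -14.0000 2.5000]
S = R + BᵀPB = [3/2 0; 0 2] + [5.0000 6.5000; 6.5000 10.2500] = [6.5000 6.5000; 6.5000 12.2500]
BᵀPA = [-23.0000 -4.0000; -39.5000 -4.0000]
K = S⁻¹·BᵀPA = [-0.6689 -0.6154; -2.8696 0.0000]
A−BK = [-0.5385 0.3846; -5.3110 2.1538]
AᵀP(A−BK) = [28.2676 -2.1538; -2.1538 1.5385]
P' = Q + AᵀP(A−BK) = [41.2676 3.8462; 3.8462 5.5385]
tr(P') = 46.8060

-0.6689 -0.6154 -2.8696 0.0000


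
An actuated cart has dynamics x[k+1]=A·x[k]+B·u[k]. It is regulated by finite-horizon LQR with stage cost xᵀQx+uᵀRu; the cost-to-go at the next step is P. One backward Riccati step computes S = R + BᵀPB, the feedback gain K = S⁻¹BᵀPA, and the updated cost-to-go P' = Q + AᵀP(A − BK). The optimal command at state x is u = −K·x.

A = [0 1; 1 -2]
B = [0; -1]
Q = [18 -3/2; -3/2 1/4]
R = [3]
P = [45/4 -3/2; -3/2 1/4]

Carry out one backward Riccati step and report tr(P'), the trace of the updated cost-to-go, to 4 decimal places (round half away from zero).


BᵀP = [1.5000 -0.2500]
S = R + BᵀPB = [3] + [0.2500] = [3.2500]
BᵀPA = [-0.2500 2.0000]
K = S⁻¹·BᵀPA = [-0.0769 0.6154]
A−BK = [0.0000 1.0000; 0.9231 -1.3846]
AᵀP(A−BK) = [0.2308 -1.8462; -1.8462 17.0192]
P' = Q + AᵀP(A−BK) = [18.2308 -3.3462; -3.3462 17.2692]
tr(P') = 35.5000

35.5000


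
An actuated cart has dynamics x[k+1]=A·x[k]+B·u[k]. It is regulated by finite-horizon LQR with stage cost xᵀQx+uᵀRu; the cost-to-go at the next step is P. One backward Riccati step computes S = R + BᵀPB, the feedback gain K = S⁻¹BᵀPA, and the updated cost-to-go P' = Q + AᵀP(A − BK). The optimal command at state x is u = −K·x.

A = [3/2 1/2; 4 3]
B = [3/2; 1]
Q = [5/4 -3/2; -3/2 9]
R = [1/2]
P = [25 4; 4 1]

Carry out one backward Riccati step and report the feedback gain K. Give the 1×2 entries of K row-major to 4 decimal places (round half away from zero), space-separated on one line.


BᵀP = [41.5000 7.0000]
S = R + BᵀPB = [1/2] + [69.2500] = [69.7500]
BᵀPA = [90.2500 41.7500]
K = S⁻¹·BᵀPA = [1.2939 0.5986]
A−BK = [-0.4409 -0.3978; 2.7061 2.4014]
AᵀP(A−BK) = [3.4749 2.7294; 2.7294 2.2599]
P' = Q + AᵀP(A−BK) = [4.7249 1.2294; 1.2294 11.2599]
tr(P') = 15.9848

1.2939 0.5986


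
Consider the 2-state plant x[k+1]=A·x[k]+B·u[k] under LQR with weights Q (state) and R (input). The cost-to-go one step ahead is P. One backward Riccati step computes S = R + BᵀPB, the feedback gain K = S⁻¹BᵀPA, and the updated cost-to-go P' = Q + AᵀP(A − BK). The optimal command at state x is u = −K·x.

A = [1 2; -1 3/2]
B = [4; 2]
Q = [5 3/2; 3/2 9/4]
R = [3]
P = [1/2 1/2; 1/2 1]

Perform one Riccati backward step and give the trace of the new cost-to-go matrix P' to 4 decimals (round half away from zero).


BᵀP = [3.0000 4.0000]
S = R + BᵀPB = [3] + [20.0000] = [23.0000]
BᵀPA = [-1.0000 12.0000]
K = S⁻¹·BᵀPA = [-0.0435 0.5217]
A−BK = [1.1739 -0.0870; -0.9130 0.4565]
AᵀP(A−BK) = [0.4565 -0.2283; -0.2283 0.9891]
P' = Q + AᵀP(A−BK) = [5.4565 1.2717; 1.2717 3.2391]
tr(P') = 8.6957

8.6957


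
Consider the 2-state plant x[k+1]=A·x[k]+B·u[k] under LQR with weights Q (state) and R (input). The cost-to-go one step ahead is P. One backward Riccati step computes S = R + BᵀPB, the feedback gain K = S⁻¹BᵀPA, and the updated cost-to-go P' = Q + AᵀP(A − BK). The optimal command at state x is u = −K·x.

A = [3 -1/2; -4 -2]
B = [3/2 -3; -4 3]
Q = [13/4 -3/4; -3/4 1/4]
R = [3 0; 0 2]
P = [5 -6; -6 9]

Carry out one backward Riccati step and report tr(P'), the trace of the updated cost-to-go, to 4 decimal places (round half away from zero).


BᵀP = [31.5000 -45.0000; -33.0000 45.0000]
S = R + BᵀPB = [3 0; 0 2] + [227.2500 -229.5000; -229.5000 234.0000] = [230.2500 -229.5000; -229.5000 236.0000]
BᵀPA = [274.5000 74.2500; -279.0000 -73.5000]
K = S⁻¹·BᵀPA = [0.4503 0.3924; -0.7443 0.0701]
A−BK = [0.0917 -0.8782; 0.0342 -0.6409]
AᵀP(A−BK) = [1.7312 0.3587; 0.3587 1.2706]
P' = Q + AᵀP(A−BK) = [4.9812 -0.3913; -0.3913 1.5206]
tr(P') = 6.5018

6.5018


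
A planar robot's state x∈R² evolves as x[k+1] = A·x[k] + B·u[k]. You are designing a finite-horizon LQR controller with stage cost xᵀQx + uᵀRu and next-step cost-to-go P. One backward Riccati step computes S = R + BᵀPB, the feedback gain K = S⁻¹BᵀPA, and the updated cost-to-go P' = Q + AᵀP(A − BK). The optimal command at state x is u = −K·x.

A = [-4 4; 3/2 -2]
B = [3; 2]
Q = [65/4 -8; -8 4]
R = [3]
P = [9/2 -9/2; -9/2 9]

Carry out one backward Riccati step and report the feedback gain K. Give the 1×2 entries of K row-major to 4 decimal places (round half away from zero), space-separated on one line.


BᵀP = [4.5000 4.5000]
S = R + BᵀPB = [3] + [22.5000] = [25.5000]
BᵀPA = [-11.2500 9.0000]
K = S⁻¹·BᵀPA = [-0.4412 0.3529]
A−BK = [-2.6765 2.9412; 2.3824 -2.7059]
AᵀP(A−BK) = [141.2868 -158.0294; -158.0294 176.8235]
P' = Q + AᵀP(A−BK) = [157.5368 -166.0294; -166.0294 180.8235]
tr(P') = 338.3603

-0.4412 0.3529


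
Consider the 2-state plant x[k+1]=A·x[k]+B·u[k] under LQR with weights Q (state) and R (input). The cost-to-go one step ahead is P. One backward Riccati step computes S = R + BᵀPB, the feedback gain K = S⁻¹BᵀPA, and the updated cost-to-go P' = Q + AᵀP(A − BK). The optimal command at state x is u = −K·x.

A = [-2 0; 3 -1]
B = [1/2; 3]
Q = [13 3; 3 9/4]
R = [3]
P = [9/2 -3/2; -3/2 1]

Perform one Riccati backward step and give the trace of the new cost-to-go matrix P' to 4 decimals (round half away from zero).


45.9891

BᵀP = [-2.2500 2.2500]
S = R + BᵀPB = [3] + [5.6250] = [8.6250]
BᵀPA = [11.2500 -2.2500]
K = S⁻¹·BᵀPA = [1.3043 -0.2609]
A−BK = [-2.6522 0.1304; -0.9130 -0.2174]
AᵀP(A−BK) = [30.3261 -3.0652; -3.0652 0.4130]
P' = Q + AᵀP(A−BK) = [43.3261 -0.0652; -0.0652 2.6630]
tr(P') = 45.9891


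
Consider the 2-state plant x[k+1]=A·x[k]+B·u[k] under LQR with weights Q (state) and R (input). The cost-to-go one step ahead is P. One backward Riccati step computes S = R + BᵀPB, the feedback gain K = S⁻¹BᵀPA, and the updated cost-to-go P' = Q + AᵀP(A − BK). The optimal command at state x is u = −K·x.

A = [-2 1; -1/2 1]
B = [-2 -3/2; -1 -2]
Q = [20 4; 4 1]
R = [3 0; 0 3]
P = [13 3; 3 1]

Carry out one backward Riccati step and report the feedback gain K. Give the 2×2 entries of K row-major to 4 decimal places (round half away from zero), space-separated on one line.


BᵀP = [-29.0000 -7.0000; -25.5000 -6.5000]
S = R + BᵀPB = [3 0; 0 3] + [65.0000 57.5000; 57.5000 51.2500] = [68.0000 57.5000; 57.5000 54.2500]
BᵀPA = [61.5000 -36.0000; 54.2500 -32.0000]
K = S⁻¹·BᵀPA = [0.5669 -0.2952; 0.3991 -0.2769]
A−BK = [-0.2675 -0.0059; 0.8651 0.1509]
AᵀP(A−BK) = [1.7322 -0.8191; -0.8191 0.5095]
P' = Q + AᵀP(A−BK) = [21.7322 3.1809; 3.1809 1.5095]
tr(P') = 23.2417

0.5669 -0.2952 0.3991 -0.2769


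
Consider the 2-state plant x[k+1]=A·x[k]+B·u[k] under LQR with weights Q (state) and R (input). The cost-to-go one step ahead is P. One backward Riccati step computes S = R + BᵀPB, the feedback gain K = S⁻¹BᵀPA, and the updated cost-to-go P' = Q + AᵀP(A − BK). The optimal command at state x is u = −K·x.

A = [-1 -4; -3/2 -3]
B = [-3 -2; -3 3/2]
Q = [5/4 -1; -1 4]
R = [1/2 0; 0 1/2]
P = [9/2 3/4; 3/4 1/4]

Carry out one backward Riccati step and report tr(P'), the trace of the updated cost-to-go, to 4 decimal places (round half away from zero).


BᵀP = [-15.7500 -3.0000; -7.8750 -1.1250]
S = R + BᵀPB = [1/2 0; 0 1/2] + [56.2500 27.0000; 27.0000 14.0625] = [56.7500 27.0000; 27.0000 14.5625]
BᵀPA = [20.2500 72.0000; 9.5625 34.8750]
K = S⁻¹·BᵀPA = [0.3767 1.0970; -0.0419 0.3609]
A−BK = [0.0465 0.0128; -0.3070 -0.2502]
AᵀP(A−BK) = [0.0837 0.2093; 0.2093 0.6784]
P' = Q + AᵀP(A−BK) = [1.3337 -0.7907; -0.7907 4.6784]
tr(P') = 6.0121

6.0121


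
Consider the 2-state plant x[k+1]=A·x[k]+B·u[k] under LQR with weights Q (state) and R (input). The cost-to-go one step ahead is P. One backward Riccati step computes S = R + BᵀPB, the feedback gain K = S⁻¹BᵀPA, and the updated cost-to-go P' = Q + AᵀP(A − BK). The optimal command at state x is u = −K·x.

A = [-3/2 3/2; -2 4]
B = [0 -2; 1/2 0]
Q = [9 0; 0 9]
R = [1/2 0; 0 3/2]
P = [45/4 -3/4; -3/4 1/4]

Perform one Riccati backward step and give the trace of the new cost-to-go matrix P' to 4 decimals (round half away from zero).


BᵀP = [-0.3750 0.1250; -22.5000 1.5000]
S = R + BᵀPB = [1/2 0; 0 3/2] + [0.0625 0.7500; 0.7500 45.0000] = [0.5625 0.7500; 0.7500 46.5000]
BᵀPA = [0.3125 -0.0625; 30.7500 -27.7500]
K = S⁻¹·BᵀPA = [-0.3333 0.6996; 0.6667 -0.6081]
A−BK = [-0.1667 0.2839; -1.8333 3.6502]
AᵀP(A−BK) = [1.4167 -2.0833; -2.0833 3.4826]
P' = Q + AᵀP(A−BK) = [10.4167 -2.0833; -2.0833 12.4826]
tr(P') = 22.8993

22.8993


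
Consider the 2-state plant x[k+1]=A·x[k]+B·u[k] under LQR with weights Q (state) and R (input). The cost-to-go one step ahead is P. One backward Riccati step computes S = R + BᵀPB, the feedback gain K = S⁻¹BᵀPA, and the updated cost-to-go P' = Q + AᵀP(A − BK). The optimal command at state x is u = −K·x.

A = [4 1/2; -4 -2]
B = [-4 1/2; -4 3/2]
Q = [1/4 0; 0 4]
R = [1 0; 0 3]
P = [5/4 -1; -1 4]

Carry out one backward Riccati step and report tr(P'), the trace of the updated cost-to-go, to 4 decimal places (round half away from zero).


BᵀP = [-1.0000 -12.0000; -0.8750 5.5000]
S = R + BᵀPB = [1 0; 0 3] + [52.0000 -18.5000; -18.5000 7.8125] = [53.0000 -18.5000; -18.5000 10.8125]
BᵀPA = [44.0000 23.5000; -25.5000 -11.4375]
K = S⁻¹·BᵀPA = [0.0173 0.1841; -2.3287 -0.7428]
A−BK = [5.2337 1.6079; -0.4376 -0.1493]
AᵀP(A−BK) = [55.8549 17.4579; 17.4579 5.4901]
P' = Q + AᵀP(A−BK) = [56.1049 17.4579; 17.4579 9.4901]
tr(P') = 65.5950

65.5950


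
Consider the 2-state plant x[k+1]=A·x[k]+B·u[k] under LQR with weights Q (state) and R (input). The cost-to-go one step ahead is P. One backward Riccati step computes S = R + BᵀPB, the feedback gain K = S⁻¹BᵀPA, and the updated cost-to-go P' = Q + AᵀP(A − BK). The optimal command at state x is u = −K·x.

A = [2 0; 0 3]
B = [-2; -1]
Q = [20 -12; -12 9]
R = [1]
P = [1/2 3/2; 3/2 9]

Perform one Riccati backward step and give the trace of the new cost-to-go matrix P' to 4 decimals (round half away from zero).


BᵀP = [-2.5000 -12.0000]
S = R + BᵀPB = [1] + [17.0000] = [18.0000]
BᵀPA = [-5.0000 -36.0000]
K = S⁻¹·BᵀPA = [-0.2778 -2.0000]
A−BK = [1.4444 -4.0000; -0.2778 1.0000]
AᵀP(A−BK) = [0.6111 -1.0000; -1.0000 9.0000]
P' = Q + AᵀP(A−BK) = [20.6111 -13.0000; -13.0000 18.0000]
tr(P') = 38.6111

38.6111


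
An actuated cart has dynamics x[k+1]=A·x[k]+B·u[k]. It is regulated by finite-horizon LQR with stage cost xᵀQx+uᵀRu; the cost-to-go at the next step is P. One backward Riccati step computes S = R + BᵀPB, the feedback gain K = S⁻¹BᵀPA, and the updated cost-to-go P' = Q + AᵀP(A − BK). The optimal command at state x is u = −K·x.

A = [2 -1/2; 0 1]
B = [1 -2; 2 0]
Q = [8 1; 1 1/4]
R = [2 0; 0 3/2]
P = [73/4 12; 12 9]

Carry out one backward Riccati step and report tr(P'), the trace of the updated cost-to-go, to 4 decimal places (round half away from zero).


9.8356

BᵀP = [42.2500 30.0000; -36.5000 -24.0000]
S = R + BᵀPB = [2 0; 0 3/2] + [102.2500 -84.5000; -84.5000 73.0000] = [104.2500 -84.5000; -84.5000 74.5000]
BᵀPA = [84.5000 8.8750; -73.0000 -5.7500]
K = S⁻¹·BᵀPA = [0.2024 0.2799; -0.7503 0.2403]
A−BK = [0.2969 -0.2993; -0.4047 0.4402]
AᵀP(A−BK) = [1.1255 -0.3604; -0.3604 0.4601]
P' = Q + AᵀP(A−BK) = [9.1255 0.6396; 0.6396 0.7101]
tr(P') = 9.8356


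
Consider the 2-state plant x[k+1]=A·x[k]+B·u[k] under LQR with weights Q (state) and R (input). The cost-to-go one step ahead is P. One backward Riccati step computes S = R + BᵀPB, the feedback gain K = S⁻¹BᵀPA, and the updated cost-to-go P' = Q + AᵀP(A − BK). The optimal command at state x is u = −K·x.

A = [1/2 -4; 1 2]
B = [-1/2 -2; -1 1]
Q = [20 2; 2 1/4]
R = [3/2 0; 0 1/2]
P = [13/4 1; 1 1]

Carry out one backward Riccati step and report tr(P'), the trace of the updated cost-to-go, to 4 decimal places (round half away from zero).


BᵀP = [-2.6250 -1.5000; -5.5000 -1.0000]
S = R + BᵀPB = [3/2 0; 0 1/2] + [2.8125 3.7500; 3.7500 10.0000] = [4.3125 3.7500; 3.7500 10.5000]
BᵀPA = [-2.8125 7.5000; -3.7500 20.0000]
K = S⁻¹·BᵀPA = [-0.4955 0.1201; -0.1802 1.8619]
A−BK = [-0.1081 -0.2162; 0.6847 0.2583]
AᵀP(A−BK) = [0.7432 -0.1802; -0.1802 1.8619]
P' = Q + AᵀP(A−BK) = [20.7432 1.8198; 1.8198 2.1119]
tr(P') = 22.8551

22.8551


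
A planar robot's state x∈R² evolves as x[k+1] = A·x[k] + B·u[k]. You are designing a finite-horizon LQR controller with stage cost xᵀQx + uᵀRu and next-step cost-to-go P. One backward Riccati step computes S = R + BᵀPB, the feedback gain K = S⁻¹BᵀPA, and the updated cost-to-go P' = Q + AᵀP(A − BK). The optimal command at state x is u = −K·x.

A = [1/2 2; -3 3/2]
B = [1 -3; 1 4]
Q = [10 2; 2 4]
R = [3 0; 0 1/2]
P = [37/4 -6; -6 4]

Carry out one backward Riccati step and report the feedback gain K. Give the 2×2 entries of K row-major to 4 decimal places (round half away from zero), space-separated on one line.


BᵀP = [3.2500 -2.0000; -51.7500 34.0000]
S = R + BᵀPB = [3 0; 0 1/2] + [1.2500 -17.7500; -17.7500 291.2500] = [4.2500 -17.7500; -17.7500 291.7500]
BᵀPA = [7.6250 3.5000; -127.8750 -52.5000]
K = S⁻¹·BᵀPA = [-0.0489 0.0965; -0.4413 -0.1741]
A−BK = [-0.7750 1.3813; -1.1860 2.0998]
AᵀP(A−BK) = [0.2569 -0.2460; -0.2460 0.5232]
P' = Q + AᵀP(A−BK) = [10.2569 1.7540; 1.7540 4.5232]
tr(P') = 14.7801

-0.0489 0.0965 -0.4413 -0.1741
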